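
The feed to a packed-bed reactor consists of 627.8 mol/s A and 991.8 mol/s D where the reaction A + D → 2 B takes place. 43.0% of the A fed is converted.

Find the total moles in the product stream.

A reacted = 0.43 × 627.8 = 270 mol/s; ν_A = −1, so ξ = 270/1 = 270 mol/s.
Outlet amounts (n = n₀ + ν ξ):
  A: 627.8 − 1(270) = 357.8
  D: 991.8 − 1(270) = 721.8
  B: 0 + 2(270) = 539.9
Total out = 357.8 + 721.8 + 539.9 = 1620 mol/s.

1620 mol/s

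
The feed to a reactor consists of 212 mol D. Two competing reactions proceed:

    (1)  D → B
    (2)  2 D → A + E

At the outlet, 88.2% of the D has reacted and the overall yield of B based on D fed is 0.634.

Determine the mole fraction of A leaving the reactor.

0.124

Yield of B: 1ξ₁ / 212 = 0.634 → ξ₁ = 134.4 mol.
Conversion of D: 1ξ₁ + 2ξ₂ = 0.882 × 212 = 187 → ξ₂ = 26.29 mol.
Outlet amounts (n = n₀ + Σ ν·ξ):
  D: 212 − 1(134.4) − 2(26.29) = 25.02
  B: 0 + 1(134.4) = 134.4
  A: 0 + 1(26.29) = 26.29
  E: 0 + 1(26.29) = 26.29
Total out = 212 mol; y_A = 26.29 / 212 = 0.124.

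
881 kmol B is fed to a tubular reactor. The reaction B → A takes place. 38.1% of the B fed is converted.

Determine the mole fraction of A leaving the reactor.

B reacted = 0.381 × 881 = 335.7 kmol; ν_B = −1, so ξ = 335.7/1 = 335.7 kmol.
Outlet amounts (n = n₀ + ν ξ):
  B: 881 − 1(335.7) = 545.3
  A: 0 + 1(335.7) = 335.7
Total out = 881 kmol; y_A = 335.7 / 881 = 0.381.

0.381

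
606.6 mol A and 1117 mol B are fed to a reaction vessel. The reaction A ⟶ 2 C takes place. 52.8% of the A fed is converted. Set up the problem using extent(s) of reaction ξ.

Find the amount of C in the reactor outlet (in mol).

A reacted = 0.528 × 606.6 = 320.3 mol; ν_A = −1, so ξ = 320.3/1 = 320.3 mol.
Outlet amounts (n = n₀ + ν ξ):
  A: 606.6 − 1(320.3) = 286.3
  C: 0 + 2(320.3) = 640.6
  B: 1117 (inert)

641 mol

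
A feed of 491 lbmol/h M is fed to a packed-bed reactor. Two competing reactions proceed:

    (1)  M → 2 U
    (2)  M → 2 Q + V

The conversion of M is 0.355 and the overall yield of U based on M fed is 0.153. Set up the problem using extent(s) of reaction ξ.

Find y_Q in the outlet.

Yield of U: 2ξ₁ / 491 = 0.153 → ξ₁ = 37.56 lbmol/h.
Conversion of M: 1ξ₁ + 1ξ₂ = 0.355 × 491 = 174.3 → ξ₂ = 136.7 lbmol/h.
Outlet amounts (n = n₀ + Σ ν·ξ):
  M: 491 − 1(37.56) − 1(136.7) = 316.7
  U: 0 + 2(37.56) = 75.12
  Q: 0 + 2(136.7) = 273.5
  V: 0 + 1(136.7) = 136.7
Total out = 802 lbmol/h; y_Q = 273.5 / 802 = 0.341.

0.341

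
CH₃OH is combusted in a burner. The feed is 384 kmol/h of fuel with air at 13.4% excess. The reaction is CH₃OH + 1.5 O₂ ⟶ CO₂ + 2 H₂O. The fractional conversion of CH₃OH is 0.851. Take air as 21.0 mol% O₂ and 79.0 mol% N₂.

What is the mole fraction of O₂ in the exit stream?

0.0446

Stoichiometric O₂ = 1.5 × 384 = 576 kmol/h; O₂ fed = 576 × 1.134 = 653.2 kmol/h.
N₂ fed = 653.2 × 79/21 = 2457 kmol/h.
Fuel reacted = 0.851 × 384 → ξ = 326.8 kmol/h.
Outlet (n = n₀ + ν ξ):
  CH₃OH: 384 − 1(326.8) = 57.22
  O₂: 653.2 − 1.5(326.8) = 163
  N₂: 2457 (inert)
  CO₂: 0 + 1(326.8) = 326.8
  H₂O: 0 + 2(326.8) = 653.6
Total out = 3658 kmol/h; y_O₂ = 163 / 3658 = 0.04456.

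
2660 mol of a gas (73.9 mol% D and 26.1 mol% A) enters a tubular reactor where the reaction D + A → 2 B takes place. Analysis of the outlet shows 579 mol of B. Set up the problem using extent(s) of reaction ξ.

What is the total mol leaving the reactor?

2660 mol

For B: n = n₀ + 2ξ → 579 = 0 + 2ξ, giving ξ = 289.5 mol.
Outlet amounts (n = n₀ + ν ξ):
  D: 1966 − 1(289.5) = 1676
  A: 694.3 − 1(289.5) = 404.8
  B: 0 + 2(289.5) = 579
Total out = 1676 + 404.8 + 579 = 2660 mol.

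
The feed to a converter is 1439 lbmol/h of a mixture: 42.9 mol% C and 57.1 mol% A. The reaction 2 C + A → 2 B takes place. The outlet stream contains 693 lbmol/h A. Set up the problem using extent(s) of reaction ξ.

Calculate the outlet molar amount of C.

360 lbmol/h

For A: n = n₀ − 1ξ → 693 = 821.7 − 1ξ, giving ξ = 128.7 lbmol/h.
Outlet amounts (n = n₀ + ν ξ):
  C: 617.3 − 2(128.7) = 360
  A: 821.7 − 1(128.7) = 693
  B: 0 + 2(128.7) = 257.3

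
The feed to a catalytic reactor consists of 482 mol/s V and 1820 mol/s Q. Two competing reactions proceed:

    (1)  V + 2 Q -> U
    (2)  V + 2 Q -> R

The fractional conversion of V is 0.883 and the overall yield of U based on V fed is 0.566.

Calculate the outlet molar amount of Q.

969 mol/s

Yield of U: 1ξ₁ / 482 = 0.566 → ξ₁ = 272.8 mol/s.
Conversion of V: 1ξ₁ + 1ξ₂ = 0.883 × 482 = 425.6 → ξ₂ = 152.8 mol/s.
Outlet amounts (n = n₀ + Σ ν·ξ):
  V: 482 − 1(272.8) − 1(152.8) = 56.39
  Q: 1820 − 2(272.8) − 2(152.8) = 968.8
  U: 0 + 1(272.8) = 272.8
  R: 0 + 1(152.8) = 152.8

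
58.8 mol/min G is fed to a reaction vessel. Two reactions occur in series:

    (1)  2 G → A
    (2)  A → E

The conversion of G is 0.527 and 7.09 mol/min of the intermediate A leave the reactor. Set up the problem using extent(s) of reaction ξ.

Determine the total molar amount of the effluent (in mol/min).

Conversion of G: G consumed = 2ξ₁ = 0.527 × 58.8 → ξ₁ = 15.49 mol/min.
A balance: n_A = 0 + 1ξ₁ − 1ξ₂ = 7.09 → ξ₂ = (1·15.49 − 7.09)/1 = 8.404 mol/min.
Outlet amounts (n = n₀ + Σ ν·ξ):
  G: 58.8 − 2(15.49) = 27.81
  A: 0 + 1(15.49) − 1(8.404) = 7.09
  E: 0 + 1(8.404) = 8.404
Total out = 27.81 + 7.09 + 8.404 = 43.31 mol/min.

43.3 mol/min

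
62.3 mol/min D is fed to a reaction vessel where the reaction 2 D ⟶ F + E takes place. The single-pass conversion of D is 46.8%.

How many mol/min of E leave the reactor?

D reacted = 0.468 × 62.3 = 29.16 mol/min; ν_D = −2, so ξ = 29.16/2 = 14.58 mol/min.
Outlet amounts (n = n₀ + ν ξ):
  D: 62.3 − 2(14.58) = 33.14
  F: 0 + 1(14.58) = 14.58
  E: 0 + 1(14.58) = 14.58

14.6 mol/min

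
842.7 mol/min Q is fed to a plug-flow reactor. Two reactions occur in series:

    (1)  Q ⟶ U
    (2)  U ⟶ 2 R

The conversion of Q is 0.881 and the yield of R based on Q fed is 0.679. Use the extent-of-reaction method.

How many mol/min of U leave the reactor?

456 mol/min

Conversion of Q: Q consumed = 1ξ₁ = 0.881 × 842.7 → ξ₁ = 742.4 mol/min.
Yield of R: 2ξ₂ / 842.7 = 0.679 → ξ₂ = 286.1 mol/min.
Outlet amounts (n = n₀ + Σ ν·ξ):
  Q: 842.7 − 1(742.4) = 100.3
  U: 0 + 1(742.4) − 1(286.1) = 456.3
  R: 0 + 2(286.1) = 572.2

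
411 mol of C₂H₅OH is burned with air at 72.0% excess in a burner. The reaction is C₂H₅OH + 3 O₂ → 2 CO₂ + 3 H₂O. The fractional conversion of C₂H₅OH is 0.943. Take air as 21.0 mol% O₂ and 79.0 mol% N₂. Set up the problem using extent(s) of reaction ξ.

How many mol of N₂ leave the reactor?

Stoichiometric O₂ = 3 × 411 = 1233 mol; O₂ fed = 1233 × 1.720 = 2121 mol.
N₂ fed = 2121 × 79/21 = 7978 mol.
Fuel reacted = 0.943 × 411 → ξ = 387.6 mol.
Outlet (n = n₀ + ν ξ):
  C₂H₅OH: 411 − 1(387.6) = 23.43
  O₂: 2121 − 3(387.6) = 958
  N₂: 7978 (inert)
  CO₂: 0 + 2(387.6) = 775.1
  H₂O: 0 + 3(387.6) = 1163

7980 mol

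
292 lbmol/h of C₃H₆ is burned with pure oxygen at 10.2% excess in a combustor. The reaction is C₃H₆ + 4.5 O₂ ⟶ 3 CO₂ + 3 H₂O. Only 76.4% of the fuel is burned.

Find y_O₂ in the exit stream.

0.24

Stoichiometric O₂ = 4.5 × 292 = 1314 lbmol/h; O₂ fed = 1314 × 1.102 = 1448 lbmol/h.
Fuel reacted = 0.764 × 292 → ξ = 223.1 lbmol/h.
Outlet (n = n₀ + ν ξ):
  C₃H₆: 292 − 1(223.1) = 68.91
  O₂: 1448 − 4.5(223.1) = 444.1
  CO₂: 0 + 3(223.1) = 669.3
  H₂O: 0 + 3(223.1) = 669.3
Total out = 1852 lbmol/h; y_O₂ = 444.1 / 1852 = 0.2399.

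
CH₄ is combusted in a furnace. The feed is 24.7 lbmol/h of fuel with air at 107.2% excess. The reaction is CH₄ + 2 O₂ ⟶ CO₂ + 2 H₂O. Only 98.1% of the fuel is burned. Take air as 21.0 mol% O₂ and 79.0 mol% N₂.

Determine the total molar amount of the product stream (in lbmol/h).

Stoichiometric O₂ = 2 × 24.7 = 49.4 lbmol/h; O₂ fed = 49.4 × 2.072 = 102.4 lbmol/h.
N₂ fed = 102.4 × 79/21 = 385.1 lbmol/h.
Fuel reacted = 0.981 × 24.7 → ξ = 24.23 lbmol/h.
Outlet (n = n₀ + ν ξ):
  CH₄: 24.7 − 1(24.23) = 0.4693
  O₂: 102.4 − 2(24.23) = 53.9
  N₂: 385.1 (inert)
  CO₂: 0 + 1(24.23) = 24.23
  H₂O: 0 + 2(24.23) = 48.46
Total out = 0.4693 + 53.9 + 385.1 + 24.23 + 48.46 = 512.1 lbmol/h.

512 lbmol/h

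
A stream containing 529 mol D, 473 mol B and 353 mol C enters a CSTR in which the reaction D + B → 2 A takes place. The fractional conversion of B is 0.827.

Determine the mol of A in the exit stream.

782 mol

B reacted = 0.827 × 473 = 391.2 mol; ν_B = −1, so ξ = 391.2/1 = 391.2 mol.
Outlet amounts (n = n₀ + ν ξ):
  D: 529 − 1(391.2) = 137.8
  B: 473 − 1(391.2) = 81.83
  A: 0 + 2(391.2) = 782.3
  C: 353 (inert)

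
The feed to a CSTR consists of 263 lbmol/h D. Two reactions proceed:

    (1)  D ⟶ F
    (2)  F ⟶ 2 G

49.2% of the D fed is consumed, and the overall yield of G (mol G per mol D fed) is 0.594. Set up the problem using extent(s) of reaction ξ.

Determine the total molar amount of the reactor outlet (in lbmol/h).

Conversion of D: D consumed = 1ξ₁ = 0.492 × 263 → ξ₁ = 129.4 lbmol/h.
Yield of G: 2ξ₂ / 263 = 0.594 → ξ₂ = 78.11 lbmol/h.
Outlet amounts (n = n₀ + Σ ν·ξ):
  D: 263 − 1(129.4) = 133.6
  F: 0 + 1(129.4) − 1(78.11) = 51.28
  G: 0 + 2(78.11) = 156.2
Total out = 133.6 + 51.28 + 156.2 = 341.1 lbmol/h.

341 lbmol/h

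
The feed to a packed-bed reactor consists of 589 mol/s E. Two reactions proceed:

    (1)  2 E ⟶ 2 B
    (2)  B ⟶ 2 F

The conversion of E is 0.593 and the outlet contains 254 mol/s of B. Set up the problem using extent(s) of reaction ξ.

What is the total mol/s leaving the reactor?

684 mol/s

Conversion of E: E consumed = 2ξ₁ = 0.593 × 589 → ξ₁ = 174.6 mol/s.
B balance: n_B = 0 + 2ξ₁ − 1ξ₂ = 254 → ξ₂ = (2·174.6 − 254)/1 = 95.28 mol/s.
Outlet amounts (n = n₀ + Σ ν·ξ):
  E: 589 − 2(174.6) = 239.7
  B: 0 + 2(174.6) − 1(95.28) = 254
  F: 0 + 2(95.28) = 190.6
Total out = 239.7 + 254 + 190.6 = 684.3 mol/s.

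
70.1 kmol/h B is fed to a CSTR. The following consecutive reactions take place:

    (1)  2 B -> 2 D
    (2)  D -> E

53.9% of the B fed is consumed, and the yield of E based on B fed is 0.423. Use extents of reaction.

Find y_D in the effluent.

0.116

Conversion of B: B consumed = 2ξ₁ = 0.539 × 70.1 → ξ₁ = 18.89 kmol/h.
Yield of E: 1ξ₂ / 70.1 = 0.423 → ξ₂ = 29.65 kmol/h.
Outlet amounts (n = n₀ + Σ ν·ξ):
  B: 70.1 − 2(18.89) = 32.32
  D: 0 + 2(18.89) − 1(29.65) = 8.132
  E: 0 + 1(29.65) = 29.65
Total out = 70.1 kmol/h; y_D = 8.132 / 70.1 = 0.116.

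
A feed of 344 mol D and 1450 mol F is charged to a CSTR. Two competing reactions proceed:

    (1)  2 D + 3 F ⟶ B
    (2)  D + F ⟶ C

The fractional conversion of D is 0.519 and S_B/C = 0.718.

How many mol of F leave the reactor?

1220 mol

Conversion of D: D consumed = 0.519 × 344 = 178.5 mol = 2ξ₁ + 1ξ₂.
Selectivity: 1ξ₁ / (1ξ₂) = 0.718 → ξ₁ = 0.718 ξ₂.
Substitute: (2·0.718 + 1) ξ₂ = 178.5 → ξ₂ = 73.29 mol, ξ₁ = 52.62 mol.
Outlet amounts (n = n₀ + Σ ν·ξ):
  D: 344 − 2(52.62) − 1(73.29) = 165.5
  F: 1450 − 3(52.62) − 1(73.29) = 1219
  B: 0 + 1(52.62) = 52.62
  C: 0 + 1(73.29) = 73.29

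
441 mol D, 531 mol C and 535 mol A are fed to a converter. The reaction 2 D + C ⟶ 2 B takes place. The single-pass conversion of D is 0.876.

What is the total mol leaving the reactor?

D reacted = 0.876 × 441 = 386.3 mol; ν_D = −2, so ξ = 386.3/2 = 193.2 mol.
Outlet amounts (n = n₀ + ν ξ):
  D: 441 − 2(193.2) = 54.68
  C: 531 − 1(193.2) = 337.8
  B: 0 + 2(193.2) = 386.3
  A: 535 (inert)
Total out = 54.68 + 337.8 + 386.3 + 535 = 1314 mol.

1310 mol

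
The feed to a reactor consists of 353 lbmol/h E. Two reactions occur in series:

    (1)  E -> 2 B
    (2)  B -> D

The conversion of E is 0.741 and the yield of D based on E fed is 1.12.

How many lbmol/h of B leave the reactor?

128 lbmol/h

Conversion of E: E consumed = 1ξ₁ = 0.741 × 353 → ξ₁ = 261.6 lbmol/h.
Yield of D: 1ξ₂ / 353 = 1.12 → ξ₂ = 395.4 lbmol/h.
Outlet amounts (n = n₀ + Σ ν·ξ):
  E: 353 − 1(261.6) = 91.43
  B: 0 + 2(261.6) − 1(395.4) = 127.8
  D: 0 + 1(395.4) = 395.4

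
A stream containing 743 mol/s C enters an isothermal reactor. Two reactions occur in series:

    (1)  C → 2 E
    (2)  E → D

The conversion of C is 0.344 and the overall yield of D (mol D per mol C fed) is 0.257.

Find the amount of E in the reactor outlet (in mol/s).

320 mol/s

Conversion of C: C consumed = 1ξ₁ = 0.344 × 743 → ξ₁ = 255.6 mol/s.
Yield of D: 1ξ₂ / 743 = 0.257 → ξ₂ = 191 mol/s.
Outlet amounts (n = n₀ + Σ ν·ξ):
  C: 743 − 1(255.6) = 487.4
  E: 0 + 2(255.6) − 1(191) = 320.2
  D: 0 + 1(191) = 191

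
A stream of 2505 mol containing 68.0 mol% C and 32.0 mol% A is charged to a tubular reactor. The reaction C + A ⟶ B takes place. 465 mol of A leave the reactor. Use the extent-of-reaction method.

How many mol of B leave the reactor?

337 mol

For A: n = n₀ − 1ξ → 465 = 801.6 − 1ξ, giving ξ = 336.6 mol.
Outlet amounts (n = n₀ + ν ξ):
  C: 1703 − 1(336.6) = 1367
  A: 801.6 − 1(336.6) = 465
  B: 0 + 1(336.6) = 336.6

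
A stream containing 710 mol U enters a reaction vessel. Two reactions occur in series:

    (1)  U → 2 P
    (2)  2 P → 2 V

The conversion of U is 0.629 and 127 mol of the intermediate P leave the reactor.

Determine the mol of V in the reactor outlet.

Conversion of U: U consumed = 1ξ₁ = 0.629 × 710 → ξ₁ = 446.6 mol.
P balance: n_P = 0 + 2ξ₁ − 2ξ₂ = 127 → ξ₂ = (2·446.6 − 127)/2 = 383.1 mol.
Outlet amounts (n = n₀ + Σ ν·ξ):
  U: 710 − 1(446.6) = 263.4
  P: 0 + 2(446.6) − 2(383.1) = 127
  V: 0 + 2(383.1) = 766.2

766 mol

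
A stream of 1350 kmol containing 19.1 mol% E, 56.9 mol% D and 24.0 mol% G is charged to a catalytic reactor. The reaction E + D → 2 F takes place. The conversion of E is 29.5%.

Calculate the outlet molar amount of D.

E reacted = 0.295 × 257.9 = 76.07 kmol; ν_E = −1, so ξ = 76.07/1 = 76.07 kmol.
Outlet amounts (n = n₀ + ν ξ):
  E: 257.9 − 1(76.07) = 181.8
  D: 768.1 − 1(76.07) = 692.1
  F: 0 + 2(76.07) = 152.1
  G: 324 (inert)

692 kmol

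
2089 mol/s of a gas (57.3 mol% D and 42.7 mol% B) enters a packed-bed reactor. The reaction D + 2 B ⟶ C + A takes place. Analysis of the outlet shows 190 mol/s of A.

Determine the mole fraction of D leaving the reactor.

For A: n = n₀ + 1ξ → 190 = 0 + 1ξ, giving ξ = 190 mol/s.
Outlet amounts (n = n₀ + ν ξ):
  D: 1197 − 1(190) = 1007
  B: 892 − 2(190) = 512
  C: 0 + 1(190) = 190
  A: 0 + 1(190) = 190
Total out = 1899 mol/s; y_D = 1007 / 1899 = 0.5303.

0.53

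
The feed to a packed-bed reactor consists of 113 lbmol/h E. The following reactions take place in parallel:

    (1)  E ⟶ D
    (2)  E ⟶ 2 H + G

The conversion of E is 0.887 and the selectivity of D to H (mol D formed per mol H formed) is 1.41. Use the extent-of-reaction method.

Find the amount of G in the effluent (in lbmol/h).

Conversion of E: E consumed = 0.887 × 113 = 100.2 lbmol/h = 1ξ₁ + 1ξ₂.
Selectivity: 1ξ₁ / (2ξ₂) = 1.41 → ξ₁ = 2.82 ξ₂.
Substitute: (1·2.82 + 1) ξ₂ = 100.2 → ξ₂ = 26.24 lbmol/h, ξ₁ = 73.99 lbmol/h.
Outlet amounts (n = n₀ + Σ ν·ξ):
  E: 113 − 1(73.99) − 1(26.24) = 12.77
  D: 0 + 1(73.99) = 73.99
  H: 0 + 2(26.24) = 52.48
  G: 0 + 1(26.24) = 26.24

26.2 lbmol/h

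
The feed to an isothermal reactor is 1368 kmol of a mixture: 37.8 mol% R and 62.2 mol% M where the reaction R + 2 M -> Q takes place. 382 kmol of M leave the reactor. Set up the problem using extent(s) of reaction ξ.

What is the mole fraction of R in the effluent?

For M: n = n₀ − 2ξ → 382 = 850.9 − 2ξ, giving ξ = 234.4 kmol.
Outlet amounts (n = n₀ + ν ξ):
  R: 517.1 − 1(234.4) = 282.7
  M: 850.9 − 2(234.4) = 382
  Q: 0 + 1(234.4) = 234.4
Total out = 899.1 kmol; y_R = 282.7 / 899.1 = 0.3144.

0.314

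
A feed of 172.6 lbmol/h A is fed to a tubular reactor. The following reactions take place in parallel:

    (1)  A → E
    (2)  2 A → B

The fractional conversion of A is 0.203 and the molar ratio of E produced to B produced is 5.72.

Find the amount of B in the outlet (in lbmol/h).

Conversion of A: A consumed = 0.203 × 172.6 = 35.04 lbmol/h = 1ξ₁ + 2ξ₂.
Selectivity: 1ξ₁ / (1ξ₂) = 5.72 → ξ₁ = 5.72 ξ₂.
Substitute: (1·5.72 + 2) ξ₂ = 35.04 → ξ₂ = 4.539 lbmol/h, ξ₁ = 25.96 lbmol/h.
Outlet amounts (n = n₀ + Σ ν·ξ):
  A: 172.6 − 1(25.96) − 2(4.539) = 137.6
  E: 0 + 1(25.96) = 25.96
  B: 0 + 1(4.539) = 4.539

4.54 lbmol/h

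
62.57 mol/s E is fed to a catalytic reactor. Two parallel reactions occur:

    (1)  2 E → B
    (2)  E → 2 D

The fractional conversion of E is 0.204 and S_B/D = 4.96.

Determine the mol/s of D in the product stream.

Conversion of E: E consumed = 0.204 × 62.57 = 12.76 mol/s = 2ξ₁ + 1ξ₂.
Selectivity: 1ξ₁ / (2ξ₂) = 4.96 → ξ₁ = 9.92 ξ₂.
Substitute: (2·9.92 + 1) ξ₂ = 12.76 → ξ₂ = 0.6125 mol/s, ξ₁ = 6.076 mol/s.
Outlet amounts (n = n₀ + Σ ν·ξ):
  E: 62.57 − 2(6.076) − 1(0.6125) = 49.81
  B: 0 + 1(6.076) = 6.076
  D: 0 + 2(0.6125) = 1.225

1.22 mol/s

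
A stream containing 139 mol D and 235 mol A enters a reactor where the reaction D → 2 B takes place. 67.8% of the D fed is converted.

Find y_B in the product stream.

D reacted = 0.678 × 139 = 94.24 mol; ν_D = −1, so ξ = 94.24/1 = 94.24 mol.
Outlet amounts (n = n₀ + ν ξ):
  D: 139 − 1(94.24) = 44.76
  B: 0 + 2(94.24) = 188.5
  A: 235 (inert)
Total out = 468.2 mol; y_B = 188.5 / 468.2 = 0.4025.

0.403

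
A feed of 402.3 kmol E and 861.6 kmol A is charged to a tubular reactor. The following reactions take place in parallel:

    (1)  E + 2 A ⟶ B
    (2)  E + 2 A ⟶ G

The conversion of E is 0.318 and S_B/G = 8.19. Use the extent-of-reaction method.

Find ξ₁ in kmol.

ξ₁ = 114 kmol

Conversion of E: E consumed = 0.318 × 402.3 = 127.9 kmol = 1ξ₁ + 1ξ₂.
Selectivity: 1ξ₁ / (1ξ₂) = 8.19 → ξ₁ = 8.19 ξ₂.
Substitute: (1·8.19 + 1) ξ₂ = 127.9 → ξ₂ = 13.92 kmol, ξ₁ = 114 kmol.
Outlet amounts (n = n₀ + Σ ν·ξ):
  E: 402.3 − 1(114) − 1(13.92) = 274.4
  A: 861.6 − 2(114) − 2(13.92) = 605.7
  B: 0 + 1(114) = 114
  G: 0 + 1(13.92) = 13.92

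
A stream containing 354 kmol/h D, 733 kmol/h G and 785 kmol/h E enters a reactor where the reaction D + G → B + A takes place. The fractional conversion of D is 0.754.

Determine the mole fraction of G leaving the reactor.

0.249

D reacted = 0.754 × 354 = 266.9 kmol/h; ν_D = −1, so ξ = 266.9/1 = 266.9 kmol/h.
Outlet amounts (n = n₀ + ν ξ):
  D: 354 − 1(266.9) = 87.08
  G: 733 − 1(266.9) = 466.1
  B: 0 + 1(266.9) = 266.9
  A: 0 + 1(266.9) = 266.9
  E: 785 (inert)
Total out = 1872 kmol/h; y_G = 466.1 / 1872 = 0.249.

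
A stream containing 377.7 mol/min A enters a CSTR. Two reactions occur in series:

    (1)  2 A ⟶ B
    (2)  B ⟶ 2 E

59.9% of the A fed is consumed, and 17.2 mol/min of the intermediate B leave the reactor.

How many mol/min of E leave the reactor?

Conversion of A: A consumed = 2ξ₁ = 0.599 × 377.7 → ξ₁ = 113.1 mol/min.
B balance: n_B = 0 + 1ξ₁ − 1ξ₂ = 17.2 → ξ₂ = (1·113.1 − 17.2)/1 = 95.92 mol/min.
Outlet amounts (n = n₀ + Σ ν·ξ):
  A: 377.7 − 2(113.1) = 151.5
  B: 0 + 1(113.1) − 1(95.92) = 17.2
  E: 0 + 2(95.92) = 191.8

192 mol/min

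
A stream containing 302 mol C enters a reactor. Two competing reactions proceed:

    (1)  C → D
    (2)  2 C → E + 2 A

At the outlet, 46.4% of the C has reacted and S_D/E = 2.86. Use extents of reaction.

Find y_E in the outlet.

Conversion of C: C consumed = 0.464 × 302 = 140.1 mol = 1ξ₁ + 2ξ₂.
Selectivity: 1ξ₁ / (1ξ₂) = 2.86 → ξ₁ = 2.86 ξ₂.
Substitute: (1·2.86 + 2) ξ₂ = 140.1 → ξ₂ = 28.83 mol, ξ₁ = 82.46 mol.
Outlet amounts (n = n₀ + Σ ν·ξ):
  C: 302 − 1(82.46) − 2(28.83) = 161.9
  D: 0 + 1(82.46) = 82.46
  E: 0 + 1(28.83) = 28.83
  A: 0 + 2(28.83) = 57.67
Total out = 330.8 mol; y_E = 28.83 / 330.8 = 0.08715.

0.0872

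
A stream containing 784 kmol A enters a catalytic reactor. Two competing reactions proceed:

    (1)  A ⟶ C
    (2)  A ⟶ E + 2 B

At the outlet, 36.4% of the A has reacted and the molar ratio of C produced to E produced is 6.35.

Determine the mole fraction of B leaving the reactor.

0.0901

Conversion of A: A consumed = 0.364 × 784 = 285.4 kmol = 1ξ₁ + 1ξ₂.
Selectivity: 1ξ₁ / (1ξ₂) = 6.35 → ξ₁ = 6.35 ξ₂.
Substitute: (1·6.35 + 1) ξ₂ = 285.4 → ξ₂ = 38.83 kmol, ξ₁ = 246.5 kmol.
Outlet amounts (n = n₀ + Σ ν·ξ):
  A: 784 − 1(246.5) − 1(38.83) = 498.6
  C: 0 + 1(246.5) = 246.5
  E: 0 + 1(38.83) = 38.83
  B: 0 + 2(38.83) = 77.65
Total out = 861.7 kmol; y_B = 77.65 / 861.7 = 0.09012.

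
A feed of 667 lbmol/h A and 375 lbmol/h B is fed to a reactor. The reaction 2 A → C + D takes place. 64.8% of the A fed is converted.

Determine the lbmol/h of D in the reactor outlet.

216 lbmol/h

A reacted = 0.648 × 667 = 432.2 lbmol/h; ν_A = −2, so ξ = 432.2/2 = 216.1 lbmol/h.
Outlet amounts (n = n₀ + ν ξ):
  A: 667 − 2(216.1) = 234.8
  C: 0 + 1(216.1) = 216.1
  D: 0 + 1(216.1) = 216.1
  B: 375 (inert)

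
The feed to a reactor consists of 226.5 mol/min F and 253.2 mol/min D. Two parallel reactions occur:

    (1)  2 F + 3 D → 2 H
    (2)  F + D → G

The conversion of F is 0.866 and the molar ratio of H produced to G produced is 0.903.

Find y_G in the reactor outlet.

0.435

Conversion of F: F consumed = 0.866 × 226.5 = 196.1 mol/min = 2ξ₁ + 1ξ₂.
Selectivity: 2ξ₁ / (1ξ₂) = 0.903 → ξ₁ = 0.4515 ξ₂.
Substitute: (2·0.4515 + 1) ξ₂ = 196.1 → ξ₂ = 103.1 mol/min, ξ₁ = 46.54 mol/min.
Outlet amounts (n = n₀ + Σ ν·ξ):
  F: 226.5 − 2(46.54) − 1(103.1) = 30.35
  D: 253.2 − 3(46.54) − 1(103.1) = 10.51
  H: 0 + 2(46.54) = 93.08
  G: 0 + 1(103.1) = 103.1
Total out = 237 mol/min; y_G = 103.1 / 237 = 0.4349.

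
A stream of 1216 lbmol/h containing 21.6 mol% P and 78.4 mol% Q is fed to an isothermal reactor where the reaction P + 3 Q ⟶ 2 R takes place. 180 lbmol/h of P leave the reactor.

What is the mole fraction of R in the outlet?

0.157

For P: n = n₀ − 1ξ → 180 = 262.7 − 1ξ, giving ξ = 82.66 lbmol/h.
Outlet amounts (n = n₀ + ν ξ):
  P: 262.7 − 1(82.66) = 180
  Q: 953.3 − 3(82.66) = 705.4
  R: 0 + 2(82.66) = 165.3
Total out = 1051 lbmol/h; y_R = 165.3 / 1051 = 0.1573.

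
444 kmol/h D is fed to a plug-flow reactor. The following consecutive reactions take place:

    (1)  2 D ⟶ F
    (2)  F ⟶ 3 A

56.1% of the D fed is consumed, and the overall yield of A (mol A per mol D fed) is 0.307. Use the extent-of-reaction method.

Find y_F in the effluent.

0.193

Conversion of D: D consumed = 2ξ₁ = 0.561 × 444 → ξ₁ = 124.5 kmol/h.
Yield of A: 3ξ₂ / 444 = 0.307 → ξ₂ = 45.44 kmol/h.
Outlet amounts (n = n₀ + Σ ν·ξ):
  D: 444 − 2(124.5) = 194.9
  F: 0 + 1(124.5) − 1(45.44) = 79.11
  A: 0 + 3(45.44) = 136.3
Total out = 410.3 kmol/h; y_F = 79.11 / 410.3 = 0.1928.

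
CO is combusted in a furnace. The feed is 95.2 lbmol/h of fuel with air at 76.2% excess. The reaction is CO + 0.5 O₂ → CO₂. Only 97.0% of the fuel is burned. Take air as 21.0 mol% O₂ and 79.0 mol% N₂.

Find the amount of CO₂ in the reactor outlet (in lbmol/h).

92.3 lbmol/h

Stoichiometric O₂ = 0.5 × 95.2 = 47.6 lbmol/h; O₂ fed = 47.6 × 1.762 = 83.87 lbmol/h.
N₂ fed = 83.87 × 79/21 = 315.5 lbmol/h.
Fuel reacted = 0.97 × 95.2 → ξ = 92.34 lbmol/h.
Outlet (n = n₀ + ν ξ):
  CO: 95.2 − 1(92.34) = 2.856
  O₂: 83.87 − 0.5(92.34) = 37.7
  N₂: 315.5 (inert)
  CO₂: 0 + 1(92.34) = 92.34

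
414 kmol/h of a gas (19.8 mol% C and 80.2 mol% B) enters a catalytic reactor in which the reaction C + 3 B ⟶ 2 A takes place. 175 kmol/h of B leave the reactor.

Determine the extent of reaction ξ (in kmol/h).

For B: n = n₀ − 3ξ → 175 = 332 − 3ξ, giving ξ = 52.34 kmol/h.
Outlet amounts (n = n₀ + ν ξ):
  C: 81.97 − 1(52.34) = 29.63
  B: 332 − 3(52.34) = 175
  A: 0 + 2(52.34) = 104.7

ξ = 52.3 kmol/h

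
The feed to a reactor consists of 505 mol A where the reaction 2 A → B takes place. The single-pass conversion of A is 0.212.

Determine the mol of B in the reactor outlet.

53.5 mol

A reacted = 0.212 × 505 = 107.1 mol; ν_A = −2, so ξ = 107.1/2 = 53.53 mol.
Outlet amounts (n = n₀ + ν ξ):
  A: 505 − 2(53.53) = 397.9
  B: 0 + 1(53.53) = 53.53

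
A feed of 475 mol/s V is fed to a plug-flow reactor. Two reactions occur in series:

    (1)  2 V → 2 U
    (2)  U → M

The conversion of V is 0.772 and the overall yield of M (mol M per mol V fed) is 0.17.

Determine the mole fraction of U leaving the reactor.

0.602

Conversion of V: V consumed = 2ξ₁ = 0.772 × 475 → ξ₁ = 183.3 mol/s.
Yield of M: 1ξ₂ / 475 = 0.17 → ξ₂ = 80.75 mol/s.
Outlet amounts (n = n₀ + Σ ν·ξ):
  V: 475 − 2(183.3) = 108.3
  U: 0 + 2(183.3) − 1(80.75) = 285.9
  M: 0 + 1(80.75) = 80.75
Total out = 475 mol/s; y_U = 285.9 / 475 = 0.602.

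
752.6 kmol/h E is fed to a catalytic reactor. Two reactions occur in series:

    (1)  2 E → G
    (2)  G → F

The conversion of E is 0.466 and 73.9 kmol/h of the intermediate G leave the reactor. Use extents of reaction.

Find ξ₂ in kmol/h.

Conversion of E: E consumed = 2ξ₁ = 0.466 × 752.6 → ξ₁ = 175.4 kmol/h.
G balance: n_G = 0 + 1ξ₁ − 1ξ₂ = 73.9 → ξ₂ = (1·175.4 − 73.9)/1 = 101.5 kmol/h.
Outlet amounts (n = n₀ + Σ ν·ξ):
  E: 752.6 − 2(175.4) = 401.9
  G: 0 + 1(175.4) − 1(101.5) = 73.9
  F: 0 + 1(101.5) = 101.5

ξ₂ = 101 kmol/h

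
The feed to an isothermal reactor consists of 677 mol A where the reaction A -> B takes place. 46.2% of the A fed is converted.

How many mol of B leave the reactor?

313 mol

A reacted = 0.462 × 677 = 312.8 mol; ν_A = −1, so ξ = 312.8/1 = 312.8 mol.
Outlet amounts (n = n₀ + ν ξ):
  A: 677 − 1(312.8) = 364.2
  B: 0 + 1(312.8) = 312.8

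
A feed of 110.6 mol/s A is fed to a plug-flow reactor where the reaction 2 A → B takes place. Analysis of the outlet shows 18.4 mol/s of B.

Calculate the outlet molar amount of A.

For B: n = n₀ + 1ξ → 18.4 = 0 + 1ξ, giving ξ = 18.4 mol/s.
Outlet amounts (n = n₀ + ν ξ):
  A: 110.6 − 2(18.4) = 73.8
  B: 0 + 1(18.4) = 18.4

73.8 mol/s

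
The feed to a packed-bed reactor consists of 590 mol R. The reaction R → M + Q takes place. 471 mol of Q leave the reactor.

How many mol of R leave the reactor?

119 mol

For Q: n = n₀ + 1ξ → 471 = 0 + 1ξ, giving ξ = 471 mol.
Outlet amounts (n = n₀ + ν ξ):
  R: 590 − 1(471) = 119
  M: 0 + 1(471) = 471
  Q: 0 + 1(471) = 471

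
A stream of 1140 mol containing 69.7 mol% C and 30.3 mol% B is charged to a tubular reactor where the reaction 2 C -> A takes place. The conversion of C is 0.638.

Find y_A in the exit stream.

0.286

C reacted = 0.638 × 794.6 = 506.9 mol; ν_C = −2, so ξ = 506.9/2 = 253.5 mol.
Outlet amounts (n = n₀ + ν ξ):
  C: 794.6 − 2(253.5) = 287.6
  A: 0 + 1(253.5) = 253.5
  B: 345.4 (inert)
Total out = 886.5 mol; y_A = 253.5 / 886.5 = 0.2859.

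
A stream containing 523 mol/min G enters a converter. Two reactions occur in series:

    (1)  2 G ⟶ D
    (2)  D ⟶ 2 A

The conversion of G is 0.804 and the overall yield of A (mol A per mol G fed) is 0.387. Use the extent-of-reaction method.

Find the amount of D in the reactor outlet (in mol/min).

Conversion of G: G consumed = 2ξ₁ = 0.804 × 523 → ξ₁ = 210.2 mol/min.
Yield of A: 2ξ₂ / 523 = 0.387 → ξ₂ = 101.2 mol/min.
Outlet amounts (n = n₀ + Σ ν·ξ):
  G: 523 − 2(210.2) = 102.5
  D: 0 + 1(210.2) − 1(101.2) = 109
  A: 0 + 2(101.2) = 202.4

109 mol/min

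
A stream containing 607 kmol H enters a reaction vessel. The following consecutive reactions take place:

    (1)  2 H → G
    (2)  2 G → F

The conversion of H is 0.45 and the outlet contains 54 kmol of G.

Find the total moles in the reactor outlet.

429 kmol

Conversion of H: H consumed = 2ξ₁ = 0.45 × 607 → ξ₁ = 136.6 kmol.
G balance: n_G = 0 + 1ξ₁ − 2ξ₂ = 54 → ξ₂ = (1·136.6 − 54)/2 = 41.29 kmol.
Outlet amounts (n = n₀ + Σ ν·ξ):
  H: 607 − 2(136.6) = 333.8
  G: 0 + 1(136.6) − 2(41.29) = 54
  F: 0 + 1(41.29) = 41.29
Total out = 333.8 + 54 + 41.29 = 429.1 kmol.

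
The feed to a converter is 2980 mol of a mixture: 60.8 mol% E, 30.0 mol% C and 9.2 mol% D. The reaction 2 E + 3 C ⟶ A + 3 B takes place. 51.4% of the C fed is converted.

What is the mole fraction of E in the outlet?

C reacted = 0.514 × 894 = 459.5 mol; ν_C = −3, so ξ = 459.5/3 = 153.2 mol.
Outlet amounts (n = n₀ + ν ξ):
  E: 1812 − 2(153.2) = 1505
  C: 894 − 3(153.2) = 434.5
  A: 0 + 1(153.2) = 153.2
  B: 0 + 3(153.2) = 459.5
  D: 274.2 (inert)
Total out = 2827 mol; y_E = 1505 / 2827 = 0.5326.

0.533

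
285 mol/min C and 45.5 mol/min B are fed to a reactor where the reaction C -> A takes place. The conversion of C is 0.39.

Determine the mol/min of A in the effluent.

C reacted = 0.39 × 285 = 111.2 mol/min; ν_C = −1, so ξ = 111.2/1 = 111.2 mol/min.
Outlet amounts (n = n₀ + ν ξ):
  C: 285 − 1(111.2) = 173.8
  A: 0 + 1(111.2) = 111.2
  B: 45.5 (inert)

111 mol/min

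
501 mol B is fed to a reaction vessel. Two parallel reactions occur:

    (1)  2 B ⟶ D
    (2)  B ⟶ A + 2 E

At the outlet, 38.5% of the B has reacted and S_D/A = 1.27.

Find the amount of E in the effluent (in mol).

109 mol

Conversion of B: B consumed = 0.385 × 501 = 192.9 mol = 2ξ₁ + 1ξ₂.
Selectivity: 1ξ₁ / (1ξ₂) = 1.27 → ξ₁ = 1.27 ξ₂.
Substitute: (2·1.27 + 1) ξ₂ = 192.9 → ξ₂ = 54.49 mol, ξ₁ = 69.2 mol.
Outlet amounts (n = n₀ + Σ ν·ξ):
  B: 501 − 2(69.2) − 1(54.49) = 308.1
  D: 0 + 1(69.2) = 69.2
  A: 0 + 1(54.49) = 54.49
  E: 0 + 2(54.49) = 109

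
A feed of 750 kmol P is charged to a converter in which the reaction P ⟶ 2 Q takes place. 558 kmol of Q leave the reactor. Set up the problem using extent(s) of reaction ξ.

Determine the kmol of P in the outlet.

For Q: n = n₀ + 2ξ → 558 = 0 + 2ξ, giving ξ = 279 kmol.
Outlet amounts (n = n₀ + ν ξ):
  P: 750 − 1(279) = 471
  Q: 0 + 2(279) = 558

471 kmol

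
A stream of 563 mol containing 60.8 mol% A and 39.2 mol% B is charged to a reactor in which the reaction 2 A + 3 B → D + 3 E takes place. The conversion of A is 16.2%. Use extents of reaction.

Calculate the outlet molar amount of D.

A reacted = 0.162 × 342.3 = 55.45 mol; ν_A = −2, so ξ = 55.45/2 = 27.73 mol.
Outlet amounts (n = n₀ + ν ξ):
  A: 342.3 − 2(27.73) = 286.9
  B: 220.7 − 3(27.73) = 137.5
  D: 0 + 1(27.73) = 27.73
  E: 0 + 3(27.73) = 83.18

27.7 mol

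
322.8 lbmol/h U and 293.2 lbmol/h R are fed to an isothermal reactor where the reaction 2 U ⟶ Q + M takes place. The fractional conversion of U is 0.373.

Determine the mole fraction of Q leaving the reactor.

U reacted = 0.373 × 322.8 = 120.4 lbmol/h; ν_U = −2, so ξ = 120.4/2 = 60.2 lbmol/h.
Outlet amounts (n = n₀ + ν ξ):
  U: 322.8 − 2(60.2) = 202.4
  Q: 0 + 1(60.2) = 60.2
  M: 0 + 1(60.2) = 60.2
  R: 293.2 (inert)
Total out = 616 lbmol/h; y_Q = 60.2 / 616 = 0.09773.

0.0977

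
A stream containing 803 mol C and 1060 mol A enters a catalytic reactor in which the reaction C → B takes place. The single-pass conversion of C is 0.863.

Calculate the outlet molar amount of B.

693 mol

C reacted = 0.863 × 803 = 693 mol; ν_C = −1, so ξ = 693/1 = 693 mol.
Outlet amounts (n = n₀ + ν ξ):
  C: 803 − 1(693) = 110
  B: 0 + 1(693) = 693
  A: 1060 (inert)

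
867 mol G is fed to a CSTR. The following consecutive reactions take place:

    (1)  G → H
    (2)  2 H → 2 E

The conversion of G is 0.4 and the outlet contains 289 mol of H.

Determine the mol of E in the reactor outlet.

Conversion of G: G consumed = 1ξ₁ = 0.4 × 867 → ξ₁ = 346.8 mol.
H balance: n_H = 0 + 1ξ₁ − 2ξ₂ = 289 → ξ₂ = (1·346.8 − 289)/2 = 28.9 mol.
Outlet amounts (n = n₀ + Σ ν·ξ):
  G: 867 − 1(346.8) = 520.2
  H: 0 + 1(346.8) − 2(28.9) = 289
  E: 0 + 2(28.9) = 57.8

57.8 mol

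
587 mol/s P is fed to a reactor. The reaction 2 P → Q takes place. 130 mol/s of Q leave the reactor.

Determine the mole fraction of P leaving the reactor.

0.716

For Q: n = n₀ + 1ξ → 130 = 0 + 1ξ, giving ξ = 130 mol/s.
Outlet amounts (n = n₀ + ν ξ):
  P: 587 − 2(130) = 327
  Q: 0 + 1(130) = 130
Total out = 457 mol/s; y_P = 327 / 457 = 0.7155.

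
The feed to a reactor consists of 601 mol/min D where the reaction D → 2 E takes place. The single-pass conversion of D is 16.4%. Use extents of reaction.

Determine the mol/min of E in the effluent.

D reacted = 0.164 × 601 = 98.56 mol/min; ν_D = −1, so ξ = 98.56/1 = 98.56 mol/min.
Outlet amounts (n = n₀ + ν ξ):
  D: 601 − 1(98.56) = 502.4
  E: 0 + 2(98.56) = 197.1

197 mol/min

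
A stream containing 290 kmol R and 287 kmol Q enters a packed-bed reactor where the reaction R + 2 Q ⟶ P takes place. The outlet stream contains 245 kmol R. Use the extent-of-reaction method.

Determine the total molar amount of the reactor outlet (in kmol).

For R: n = n₀ − 1ξ → 245 = 290 − 1ξ, giving ξ = 45 kmol.
Outlet amounts (n = n₀ + ν ξ):
  R: 290 − 1(45) = 245
  Q: 287 − 2(45) = 197
  P: 0 + 1(45) = 45
Total out = 245 + 197 + 45 = 487 kmol.

487 kmol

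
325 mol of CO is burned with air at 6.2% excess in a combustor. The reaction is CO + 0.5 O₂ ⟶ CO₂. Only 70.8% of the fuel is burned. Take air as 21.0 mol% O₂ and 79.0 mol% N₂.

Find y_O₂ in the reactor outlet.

Stoichiometric O₂ = 0.5 × 325 = 162.5 mol; O₂ fed = 162.5 × 1.062 = 172.6 mol.
N₂ fed = 172.6 × 79/21 = 649.2 mol.
Fuel reacted = 0.708 × 325 → ξ = 230.1 mol.
Outlet (n = n₀ + ν ξ):
  CO: 325 − 1(230.1) = 94.9
  O₂: 172.6 − 0.5(230.1) = 57.53
  N₂: 649.2 (inert)
  CO₂: 0 + 1(230.1) = 230.1
Total out = 1032 mol; y_O₂ = 57.53 / 1032 = 0.05576.

0.0558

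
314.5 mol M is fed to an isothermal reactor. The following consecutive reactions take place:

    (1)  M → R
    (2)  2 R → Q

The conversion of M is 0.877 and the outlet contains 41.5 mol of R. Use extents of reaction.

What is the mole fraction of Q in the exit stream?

0.594

Conversion of M: M consumed = 1ξ₁ = 0.877 × 314.5 → ξ₁ = 275.8 mol.
R balance: n_R = 0 + 1ξ₁ − 2ξ₂ = 41.5 → ξ₂ = (1·275.8 − 41.5)/2 = 117.2 mol.
Outlet amounts (n = n₀ + Σ ν·ξ):
  M: 314.5 − 1(275.8) = 38.68
  R: 0 + 1(275.8) − 2(117.2) = 41.5
  Q: 0 + 1(117.2) = 117.2
Total out = 197.3 mol; y_Q = 117.2 / 197.3 = 0.5937.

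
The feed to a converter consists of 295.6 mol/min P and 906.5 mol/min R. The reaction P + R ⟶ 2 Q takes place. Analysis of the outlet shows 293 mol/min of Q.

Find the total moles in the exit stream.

For Q: n = n₀ + 2ξ → 293 = 0 + 2ξ, giving ξ = 146.5 mol/min.
Outlet amounts (n = n₀ + ν ξ):
  P: 295.6 − 1(146.5) = 149.1
  R: 906.5 − 1(146.5) = 760
  Q: 0 + 2(146.5) = 293
Total out = 149.1 + 760 + 293 = 1202 mol/min.

1200 mol/min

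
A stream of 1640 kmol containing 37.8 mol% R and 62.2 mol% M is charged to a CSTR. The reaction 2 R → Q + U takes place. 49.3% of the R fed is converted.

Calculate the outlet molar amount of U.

153 kmol

R reacted = 0.493 × 619.9 = 305.6 kmol; ν_R = −2, so ξ = 305.6/2 = 152.8 kmol.
Outlet amounts (n = n₀ + ν ξ):
  R: 619.9 − 2(152.8) = 314.3
  Q: 0 + 1(152.8) = 152.8
  U: 0 + 1(152.8) = 152.8
  M: 1020 (inert)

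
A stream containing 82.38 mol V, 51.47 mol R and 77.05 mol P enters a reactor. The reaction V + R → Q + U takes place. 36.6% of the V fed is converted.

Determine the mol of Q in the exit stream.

30.2 mol

V reacted = 0.366 × 82.38 = 30.15 mol; ν_V = −1, so ξ = 30.15/1 = 30.15 mol.
Outlet amounts (n = n₀ + ν ξ):
  V: 82.38 − 1(30.15) = 52.23
  R: 51.47 − 1(30.15) = 21.32
  Q: 0 + 1(30.15) = 30.15
  U: 0 + 1(30.15) = 30.15
  P: 77.05 (inert)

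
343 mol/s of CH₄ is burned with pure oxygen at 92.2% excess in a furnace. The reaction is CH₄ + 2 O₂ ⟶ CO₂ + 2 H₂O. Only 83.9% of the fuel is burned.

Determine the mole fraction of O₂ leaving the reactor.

0.447

Stoichiometric O₂ = 2 × 343 = 686 mol/s; O₂ fed = 686 × 1.922 = 1318 mol/s.
Fuel reacted = 0.839 × 343 → ξ = 287.8 mol/s.
Outlet (n = n₀ + ν ξ):
  CH₄: 343 − 1(287.8) = 55.22
  O₂: 1318 − 2(287.8) = 742.9
  CO₂: 0 + 1(287.8) = 287.8
  H₂O: 0 + 2(287.8) = 575.6
Total out = 1661 mol/s; y_O₂ = 742.9 / 1661 = 0.4472.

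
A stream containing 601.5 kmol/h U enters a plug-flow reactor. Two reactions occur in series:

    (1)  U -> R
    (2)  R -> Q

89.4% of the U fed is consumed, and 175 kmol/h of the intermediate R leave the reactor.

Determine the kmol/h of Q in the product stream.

363 kmol/h

Conversion of U: U consumed = 1ξ₁ = 0.894 × 601.5 → ξ₁ = 537.7 kmol/h.
R balance: n_R = 0 + 1ξ₁ − 1ξ₂ = 175 → ξ₂ = (1·537.7 − 175)/1 = 362.7 kmol/h.
Outlet amounts (n = n₀ + Σ ν·ξ):
  U: 601.5 − 1(537.7) = 63.76
  R: 0 + 1(537.7) − 1(362.7) = 175
  Q: 0 + 1(362.7) = 362.7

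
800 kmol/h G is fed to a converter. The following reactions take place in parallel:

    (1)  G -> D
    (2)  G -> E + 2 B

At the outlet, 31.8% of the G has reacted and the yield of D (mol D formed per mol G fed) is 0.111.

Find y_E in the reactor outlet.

Yield of D: 1ξ₁ / 800 = 0.111 → ξ₁ = 88.8 kmol/h.
Conversion of G: 1ξ₁ + 1ξ₂ = 0.318 × 800 = 254.4 → ξ₂ = 165.6 kmol/h.
Outlet amounts (n = n₀ + Σ ν·ξ):
  G: 800 − 1(88.8) − 1(165.6) = 545.6
  D: 0 + 1(88.8) = 88.8
  E: 0 + 1(165.6) = 165.6
  B: 0 + 2(165.6) = 331.2
Total out = 1131 kmol/h; y_E = 165.6 / 1131 = 0.1464.

0.146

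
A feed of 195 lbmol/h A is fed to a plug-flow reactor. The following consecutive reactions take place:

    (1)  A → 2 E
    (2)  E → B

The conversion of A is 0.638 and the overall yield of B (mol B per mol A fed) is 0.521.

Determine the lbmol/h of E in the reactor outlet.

Conversion of A: A consumed = 1ξ₁ = 0.638 × 195 → ξ₁ = 124.4 lbmol/h.
Yield of B: 1ξ₂ / 195 = 0.521 → ξ₂ = 101.6 lbmol/h.
Outlet amounts (n = n₀ + Σ ν·ξ):
  A: 195 − 1(124.4) = 70.59
  E: 0 + 2(124.4) − 1(101.6) = 147.2
  B: 0 + 1(101.6) = 101.6

147 lbmol/h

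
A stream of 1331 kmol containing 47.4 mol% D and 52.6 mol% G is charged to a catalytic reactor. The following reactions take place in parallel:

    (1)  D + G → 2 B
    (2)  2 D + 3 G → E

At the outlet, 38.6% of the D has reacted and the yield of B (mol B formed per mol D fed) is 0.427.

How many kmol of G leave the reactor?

Yield of B: 2ξ₁ / 630.9 = 0.427 → ξ₁ = 134.7 kmol.
Conversion of D: 1ξ₁ + 2ξ₂ = 0.386 × 630.9 = 243.5 → ξ₂ = 54.41 kmol.
Outlet amounts (n = n₀ + Σ ν·ξ):
  D: 630.9 − 1(134.7) − 2(54.41) = 387.4
  G: 700.1 − 1(134.7) − 3(54.41) = 402.2
  B: 0 + 2(134.7) = 269.4
  E: 0 + 1(54.41) = 54.41

402 kmol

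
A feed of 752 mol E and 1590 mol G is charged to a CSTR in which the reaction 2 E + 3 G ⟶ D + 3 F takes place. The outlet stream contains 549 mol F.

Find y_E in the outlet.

0.179

For F: n = n₀ + 3ξ → 549 = 0 + 3ξ, giving ξ = 183 mol.
Outlet amounts (n = n₀ + ν ξ):
  E: 752 − 2(183) = 386
  G: 1590 − 3(183) = 1041
  D: 0 + 1(183) = 183
  F: 0 + 3(183) = 549
Total out = 2159 mol; y_E = 386 / 2159 = 0.1788.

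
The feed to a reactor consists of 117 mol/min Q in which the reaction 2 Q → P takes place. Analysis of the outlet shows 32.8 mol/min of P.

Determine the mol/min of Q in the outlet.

51.4 mol/min

For P: n = n₀ + 1ξ → 32.8 = 0 + 1ξ, giving ξ = 32.8 mol/min.
Outlet amounts (n = n₀ + ν ξ):
  Q: 117 − 2(32.8) = 51.4
  P: 0 + 1(32.8) = 32.8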